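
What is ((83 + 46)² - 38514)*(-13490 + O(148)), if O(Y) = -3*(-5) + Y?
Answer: 291501471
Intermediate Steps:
O(Y) = 15 + Y
((83 + 46)² - 38514)*(-13490 + O(148)) = ((83 + 46)² - 38514)*(-13490 + (15 + 148)) = (129² - 38514)*(-13490 + 163) = (16641 - 38514)*(-13327) = -21873*(-13327) = 291501471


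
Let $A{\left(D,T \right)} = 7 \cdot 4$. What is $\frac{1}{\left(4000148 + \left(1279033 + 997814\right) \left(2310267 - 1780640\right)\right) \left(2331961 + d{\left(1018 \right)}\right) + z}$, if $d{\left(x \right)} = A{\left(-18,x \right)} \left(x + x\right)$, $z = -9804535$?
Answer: $\frac{1}{2880818648409575738} \approx 3.4712 \cdot 10^{-19}$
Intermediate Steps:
$A{\left(D,T \right)} = 28$
$d{\left(x \right)} = 56 x$ ($d{\left(x \right)} = 28 \left(x + x\right) = 28 \cdot 2 x = 56 x$)
$\frac{1}{\left(4000148 + \left(1279033 + 997814\right) \left(2310267 - 1780640\right)\right) \left(2331961 + d{\left(1018 \right)}\right) + z} = \frac{1}{\left(4000148 + \left(1279033 + 997814\right) \left(2310267 - 1780640\right)\right) \left(2331961 + 56 \cdot 1018\right) - 9804535} = \frac{1}{\left(4000148 + 2276847 \cdot 529627\right) \left(2331961 + 57008\right) - 9804535} = \frac{1}{\left(4000148 + 1205879646069\right) 2388969 - 9804535} = \frac{1}{1205883646217 \cdot 2388969 - 9804535} = \frac{1}{2880818648419380273 - 9804535} = \frac{1}{2880818648409575738}$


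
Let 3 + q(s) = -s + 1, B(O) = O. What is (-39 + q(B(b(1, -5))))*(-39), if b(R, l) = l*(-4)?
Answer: 2379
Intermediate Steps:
b(R, l) = -4*l
q(s) = -2 - s (q(s) = -3 + (-s + 1) = -3 + (1 - s) = -2 - s)
(-39 + q(B(b(1, -5))))*(-39) = (-39 + (-2 - (-4)*(-5)))*(-39) = (-39 + (-2 - 1*20))*(-39) = (-39 + (-2 - 20))*(-39) = (-39 - 22)*(-39) = -61*(-39) = 2379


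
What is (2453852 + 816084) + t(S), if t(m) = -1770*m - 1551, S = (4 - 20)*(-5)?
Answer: 3126785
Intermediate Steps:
S = 80 (S = -16*(-5) = 80)
t(m) = -1551 - 1770*m
(2453852 + 816084) + t(S) = (2453852 + 816084) + (-1551 - 1770*80) = 3269936 + (-1551 - 141600) = 3269936 - 143151 = 3126785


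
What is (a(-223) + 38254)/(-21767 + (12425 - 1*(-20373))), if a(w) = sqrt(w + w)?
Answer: 38254/11031 + I*sqrt(446)/11031 ≈ 3.4679 + 0.0019145*I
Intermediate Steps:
a(w) = sqrt(2)*sqrt(w) (a(w) = sqrt(2*w) = sqrt(2)*sqrt(w))
(a(-223) + 38254)/(-21767 + (12425 - 1*(-20373))) = (sqrt(2)*sqrt(-223) + 38254)/(-21767 + (12425 - 1*(-20373))) = (sqrt(2)*(I*sqrt(223)) + 38254)/(-21767 + (12425 + 20373)) = (I*sqrt(446) + 38254)/(-21767 + 32798) = (38254 + I*sqrt(446))/11031 = (38254 + I*sqrt(446))*(1/11031) = 38254/11031 + I*sqrt(446)/11031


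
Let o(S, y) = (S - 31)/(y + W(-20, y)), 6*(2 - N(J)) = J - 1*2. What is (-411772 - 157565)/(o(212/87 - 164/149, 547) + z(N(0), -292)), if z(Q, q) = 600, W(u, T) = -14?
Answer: -3933708178023/4145182867 ≈ -948.98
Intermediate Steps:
N(J) = 7/3 - J/6 (N(J) = 2 - (J - 1*2)/6 = 2 - (J - 2)/6 = 2 - (-2 + J)/6 = 2 + (⅓ - J/6) = 7/3 - J/6)
o(S, y) = (-31 + S)/(-14 + y) (o(S, y) = (S - 31)/(y - 14) = (-31 + S)/(-14 + y))
(-411772 - 157565)/(o(212/87 - 164/149, 547) + z(N(0), -292)) = (-411772 - 157565)/((-31 + (212/87 - 164/149))/(-14 + 547) + 600) = -569337/((-31 + (212*(1/87) - 164*1/149))/533 + 600) = -569337/((-31 + (212/87 - 164/149))/533 + 600) = -569337/((-31 + 17320/12963)/533 + 600) = -569337/((1/533)*(-384533/12963) + 600) = -569337/(-384533/6909279 + 600) = -569337/4145182867/6909279 = -569337*6909279/4145182867 = -3933708178023/4145182867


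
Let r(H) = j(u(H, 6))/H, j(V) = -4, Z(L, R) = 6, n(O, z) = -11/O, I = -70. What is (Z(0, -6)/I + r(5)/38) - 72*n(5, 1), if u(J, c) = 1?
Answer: 21053/133 ≈ 158.29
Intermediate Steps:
r(H) = -4/H
(Z(0, -6)/I + r(5)/38) - 72*n(5, 1) = (6/(-70) - 4/5/38) - (-792)/5 = (6*(-1/70) - 4*⅕*(1/38)) - (-792)/5 = (-3/35 - ⅘*1/38) - 72*(-11/5) = (-3/35 - 2/95) + 792/5 = -71/665 + 792/5 = 21053/133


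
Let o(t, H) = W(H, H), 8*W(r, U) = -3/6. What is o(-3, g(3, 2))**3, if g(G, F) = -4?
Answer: -1/4096 ≈ -0.00024414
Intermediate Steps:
W(r, U) = -1/16 (W(r, U) = (-3/6)/8 = (-3*1/6)/8 = (1/8)*(-1/2) = -1/16)
o(t, H) = -1/16
o(-3, g(3, 2))**3 = (-1/16)**3 = -1/4096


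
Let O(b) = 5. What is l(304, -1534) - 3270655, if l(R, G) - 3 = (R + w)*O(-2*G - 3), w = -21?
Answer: -3269237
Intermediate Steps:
l(R, G) = -102 + 5*R (l(R, G) = 3 + (R - 21)*5 = 3 + (-21 + R)*5 = 3 + (-105 + 5*R) = -102 + 5*R)
l(304, -1534) - 3270655 = (-102 + 5*304) - 3270655 = (-102 + 1520) - 3270655 = 1418 - 3270655 = -3269237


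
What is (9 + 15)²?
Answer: 576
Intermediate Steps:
(9 + 15)² = 24² = 576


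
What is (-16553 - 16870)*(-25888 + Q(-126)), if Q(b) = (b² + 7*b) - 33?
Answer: 365213121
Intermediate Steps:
Q(b) = -33 + b² + 7*b
(-16553 - 16870)*(-25888 + Q(-126)) = (-16553 - 16870)*(-25888 + (-33 + (-126)² + 7*(-126))) = -33423*(-25888 + (-33 + 15876 - 882)) = -33423*(-25888 + 14961) = -33423*(-10927) = 365213121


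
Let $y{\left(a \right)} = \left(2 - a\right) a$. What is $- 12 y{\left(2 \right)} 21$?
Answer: $0$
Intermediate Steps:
$y{\left(a \right)} = a \left(2 - a\right)$
$- 12 y{\left(2 \right)} 21 = - 12 \cdot 2 \left(2 - 2\right) 21 = - 12 \cdot 2 \cdot 0 \cdot 21 = \left(-12\right) 0 \cdot 21 = 0 \cdot 21 = 0$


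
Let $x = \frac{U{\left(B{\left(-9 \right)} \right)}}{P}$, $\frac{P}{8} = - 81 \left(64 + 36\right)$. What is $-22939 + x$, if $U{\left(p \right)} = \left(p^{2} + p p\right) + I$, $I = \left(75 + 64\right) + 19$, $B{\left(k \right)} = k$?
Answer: $- \frac{9290297}{405} \approx -22939.0$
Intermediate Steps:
$I = 158$ ($I = 139 + 19 = 158$)
$U{\left(p \right)} = 158 + 2 p^{2}$ ($U{\left(p \right)} = \left(p^{2} + p p\right) + 158 = \left(p^{2} + p^{2}\right) + 158 = 2 p^{2} + 158 = 158 + 2 p^{2}$)
$P = -64800$ ($P = 8 \left(- 81 \left(64 + 36\right)\right) = 8 \left(\left(-81\right) 100\right) = 8 \left(-8100\right) = -64800$)
$x = - \frac{2}{405}$ ($x = \frac{158 + 2 \left(-9\right)^{2}}{-64800} = \left(158 + 2 \cdot 81\right) \left(- \frac{1}{64800}\right) = \left(158 + 162\right) \left(- \frac{1}{64800}\right) = 320 \left(- \frac{1}{64800}\right) = - \frac{2}{405} \approx -0.0049383$)
$-22939 + x = -22939 - \frac{2}{405} = - \frac{9290297}{405}$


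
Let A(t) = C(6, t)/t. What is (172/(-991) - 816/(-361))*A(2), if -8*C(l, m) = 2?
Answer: -186641/715502 ≈ -0.26085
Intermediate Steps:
C(l, m) = -¼ (C(l, m) = -⅛*2 = -¼)
A(t) = -1/(4*t)
(172/(-991) - 816/(-361))*A(2) = (172/(-991) - 816/(-361))*(-¼/2) = (172*(-1/991) - 816*(-1/361))*(-¼*½) = (-172/991 + 816/361)*(-⅛) = (746564/357751)*(-⅛) = -186641/715502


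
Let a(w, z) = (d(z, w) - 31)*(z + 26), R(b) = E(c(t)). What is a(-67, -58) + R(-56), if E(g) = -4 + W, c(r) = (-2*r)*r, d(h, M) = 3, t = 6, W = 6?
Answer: 898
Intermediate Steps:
c(r) = -2*r**2
E(g) = 2 (E(g) = -4 + 6 = 2)
R(b) = 2
a(w, z) = -728 - 28*z (a(w, z) = (3 - 31)*(z + 26) = -28*(26 + z) = -728 - 28*z)
a(-67, -58) + R(-56) = (-728 - 28*(-58)) + 2 = (-728 + 1624) + 2 = 896 + 2 = 898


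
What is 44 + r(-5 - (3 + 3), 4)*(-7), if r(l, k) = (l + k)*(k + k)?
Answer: 436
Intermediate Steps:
r(l, k) = 2*k*(k + l) (r(l, k) = (k + l)*(2*k) = 2*k*(k + l))
44 + r(-5 - (3 + 3), 4)*(-7) = 44 + (2*4*(4 + (-5 - (3 + 3))))*(-7) = 44 + (2*4*(4 + (-5 - 1*6)))*(-7) = 44 + (2*4*(4 + (-5 - 6)))*(-7) = 44 + (2*4*(4 - 11))*(-7) = 44 + (2*4*(-7))*(-7) = 44 - 56*(-7) = 44 + 392 = 436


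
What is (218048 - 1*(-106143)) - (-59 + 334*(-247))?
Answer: 406748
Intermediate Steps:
(218048 - 1*(-106143)) - (-59 + 334*(-247)) = (218048 + 106143) - (-59 - 82498) = 324191 - 1*(-82557) = 324191 + 82557 = 406748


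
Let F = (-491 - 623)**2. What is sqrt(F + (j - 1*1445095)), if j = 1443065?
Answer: sqrt(1238966) ≈ 1113.1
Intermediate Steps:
F = 1240996 (F = (-1114)**2 = 1240996)
sqrt(F + (j - 1*1445095)) = sqrt(1240996 + (1443065 - 1*1445095)) = sqrt(1240996 + (1443065 - 1445095)) = sqrt(1240996 - 2030) = sqrt(1238966)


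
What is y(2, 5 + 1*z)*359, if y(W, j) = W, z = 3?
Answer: 718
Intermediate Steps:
y(2, 5 + 1*z)*359 = 2*359 = 718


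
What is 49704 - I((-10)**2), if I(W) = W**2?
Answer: 39704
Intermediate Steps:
49704 - I((-10)**2) = 49704 - ((-10)**2)**2 = 49704 - 1*100**2 = 49704 - 1*10000 = 49704 - 10000 = 39704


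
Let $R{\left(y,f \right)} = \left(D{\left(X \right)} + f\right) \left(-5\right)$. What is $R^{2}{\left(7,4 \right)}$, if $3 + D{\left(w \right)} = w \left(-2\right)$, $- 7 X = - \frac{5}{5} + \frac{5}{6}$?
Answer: $\frac{10000}{441} \approx 22.676$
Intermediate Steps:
$X = \frac{1}{42}$ ($X = - \frac{- \frac{5}{5} + \frac{5}{6}}{7} = - \frac{\left(-5\right) \frac{1}{5} + 5 \cdot \frac{1}{6}}{7} = - \frac{-1 + \frac{5}{6}}{7} = \left(- \frac{1}{7}\right) \left(- \frac{1}{6}\right) = \frac{1}{42} \approx 0.02381$)
$D{\left(w \right)} = -3 - 2 w$ ($D{\left(w \right)} = -3 + w \left(-2\right) = -3 - 2 w$)
$R{\left(y,f \right)} = \frac{320}{21} - 5 f$ ($R{\left(y,f \right)} = \left(\left(-3 - \frac{1}{21}\right) + f\right) \left(-5\right) = \left(- \frac{64}{21} + f\right) \left(-5\right) = \frac{320}{21} - 5 f$)
$R^{2}{\left(7,4 \right)} = \left(\frac{320}{21} - 20\right)^{2} = \left(- \frac{100}{21}\right)^{2} = \frac{10000}{441}$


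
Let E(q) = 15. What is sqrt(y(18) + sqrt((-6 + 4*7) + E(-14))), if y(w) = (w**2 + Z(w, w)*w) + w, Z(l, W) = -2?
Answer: sqrt(306 + sqrt(37)) ≈ 17.666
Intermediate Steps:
y(w) = w**2 - w (y(w) = (w**2 - 2*w) + w = w**2 - w)
sqrt(y(18) + sqrt((-6 + 4*7) + E(-14))) = sqrt(18*(-1 + 18) + sqrt((-6 + 4*7) + 15)) = sqrt(18*17 + sqrt((-6 + 28) + 15)) = sqrt(306 + sqrt(22 + 15)) = sqrt(306 + sqrt(37))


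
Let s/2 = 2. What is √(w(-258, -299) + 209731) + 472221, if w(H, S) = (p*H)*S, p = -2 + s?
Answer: 472221 + √364015 ≈ 4.7282e+5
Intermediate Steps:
s = 4 (s = 2*2 = 4)
p = 2 (p = -2 + 4 = 2)
w(H, S) = 2*H*S (w(H, S) = (2*H)*S = 2*H*S)
√(w(-258, -299) + 209731) + 472221 = √(2*(-258)*(-299) + 209731) + 472221 = √(154284 + 209731) + 472221 = √364015 + 472221 = 472221 + √364015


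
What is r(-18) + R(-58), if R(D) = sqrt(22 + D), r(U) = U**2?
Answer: 324 + 6*I ≈ 324.0 + 6.0*I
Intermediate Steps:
r(-18) + R(-58) = (-18)**2 + sqrt(22 - 58) = 324 + sqrt(-36) = 324 + 6*I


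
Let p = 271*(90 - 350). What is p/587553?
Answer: -70460/587553 ≈ -0.11992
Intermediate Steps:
p = -70460 (p = 271*(-260) = -70460)
p/587553 = -70460/587553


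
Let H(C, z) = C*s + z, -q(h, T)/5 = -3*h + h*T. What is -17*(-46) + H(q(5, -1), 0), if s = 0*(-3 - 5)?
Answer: 782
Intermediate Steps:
q(h, T) = 15*h - 5*T*h (q(h, T) = -5*(-3*h + h*T) = -5*(-3*h + T*h) = 15*h - 5*T*h)
s = 0 (s = 0*(-8) = 0)
H(C, z) = z (H(C, z) = C*0 + z = 0 + z = z)
-17*(-46) + H(q(5, -1), 0) = -17*(-46) + 0 = 782 + 0 = 782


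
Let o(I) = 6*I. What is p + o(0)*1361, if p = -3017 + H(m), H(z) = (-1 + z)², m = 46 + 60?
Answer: 8008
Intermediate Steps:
m = 106
p = 8008 (p = -3017 + (-1 + 106)² = -3017 + 105² = -3017 + 11025 = 8008)
p + o(0)*1361 = 8008 + (6*0)*1361 = 8008 + 0*1361 = 8008 + 0 = 8008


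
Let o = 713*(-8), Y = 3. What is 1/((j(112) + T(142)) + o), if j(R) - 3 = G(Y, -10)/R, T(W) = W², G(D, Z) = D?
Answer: 112/1619859 ≈ 6.9142e-5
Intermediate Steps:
o = -5704
j(R) = 3 + 3/R
1/((j(112) + T(142)) + o) = 1/(((3 + 3/112) + 142²) - 5704) = 1/(((3 + 3*(1/112)) + 20164) - 5704) = 1/(((3 + 3/112) + 20164) - 5704) = 1/((339/112 + 20164) - 5704) = 1/(2258707/112 - 5704) = 1/(1619859/112) = 112/1619859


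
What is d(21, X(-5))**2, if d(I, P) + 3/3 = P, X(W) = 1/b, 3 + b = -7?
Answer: 121/100 ≈ 1.2100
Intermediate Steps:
b = -10 (b = -3 - 7 = -10)
X(W) = -1/10 (X(W) = 1/(-10) = -1/10)
d(I, P) = -1 + P
d(21, X(-5))**2 = (-1 - 1/10)**2 = (-11/10)**2 = 121/100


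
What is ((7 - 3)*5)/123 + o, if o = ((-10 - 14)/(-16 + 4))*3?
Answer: 758/123 ≈ 6.1626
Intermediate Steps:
o = 6 (o = -24/(-12)*3 = -24*(-1/12)*3 = 2*3 = 6)
((7 - 3)*5)/123 + o = ((7 - 3)*5)/123 + 6 = (4*5)*(1/123) + 6 = 20*(1/123) + 6 = 20/123 + 6 = 758/123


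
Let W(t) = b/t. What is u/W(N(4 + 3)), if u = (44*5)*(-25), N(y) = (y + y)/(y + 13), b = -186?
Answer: 1925/93 ≈ 20.699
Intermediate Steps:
N(y) = 2*y/(13 + y) (N(y) = (2*y)/(13 + y) = 2*y/(13 + y))
u = -5500 (u = 220*(-25) = -5500)
W(t) = -186/t
u/W(N(4 + 3)) = -5500*(-(4 + 3)/(93*(13 + (4 + 3)))) = -5500*(-7/(93*(13 + 7))) = -5500/((-186/(2*7/20))) = -5500/((-186/(2*7*(1/20)))) = -5500/((-186/7/10)) = -5500/((-186*10/7)) = -5500/(-1860/7) = -5500*(-7/1860) = 1925/93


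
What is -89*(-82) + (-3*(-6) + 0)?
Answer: 7316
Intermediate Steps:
-89*(-82) + (-3*(-6) + 0) = 7298 + (18 + 0) = 7298 + 18 = 7316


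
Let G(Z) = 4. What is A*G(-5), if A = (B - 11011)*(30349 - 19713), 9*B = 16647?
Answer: -1169279296/3 ≈ -3.8976e+8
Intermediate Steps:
B = 5549/3 (B = (⅑)*16647 = 5549/3 ≈ 1849.7)
A = -292319824/3 (A = (5549/3 - 11011)*(30349 - 19713) = -27484/3*10636 = -292319824/3 ≈ -9.7440e+7)
A*G(-5) = -292319824/3*4 = -1169279296/3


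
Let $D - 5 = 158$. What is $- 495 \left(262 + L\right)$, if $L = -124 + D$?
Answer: $-148995$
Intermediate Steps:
$D = 163$ ($D = 5 + 158 = 163$)
$L = 39$ ($L = -124 + 163 = 39$)
$- 495 \left(262 + L\right) = - 495 \left(262 + 39\right) = \left(-495\right) 301 = -148995$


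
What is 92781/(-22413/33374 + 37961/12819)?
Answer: 39693688591986/979598167 ≈ 40520.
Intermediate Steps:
92781/(-22413/33374 + 37961/12819) = 92781/(979598167/427821306) = 92781*(427821306/979598167) = 39693688591986/979598167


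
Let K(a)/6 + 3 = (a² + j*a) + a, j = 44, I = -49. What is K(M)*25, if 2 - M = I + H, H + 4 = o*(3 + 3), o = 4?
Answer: 352950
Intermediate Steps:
H = 20 (H = -4 + 4*(3 + 3) = -4 + 4*6 = -4 + 24 = 20)
M = 31 (M = 2 - (-49 + 20) = 2 - 1*(-29) = 2 + 29 = 31)
K(a) = -18 + 6*a² + 270*a (K(a) = -18 + 6*((a² + 44*a) + a) = -18 + 6*(a² + 45*a) = -18 + (6*a² + 270*a) = -18 + 6*a² + 270*a)
K(M)*25 = (-18 + 6*31² + 270*31)*25 = (-18 + 6*961 + 8370)*25 = (-18 + 5766 + 8370)*25 = 14118*25 = 352950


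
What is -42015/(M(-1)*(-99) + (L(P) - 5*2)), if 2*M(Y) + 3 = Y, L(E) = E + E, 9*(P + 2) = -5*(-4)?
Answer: -378135/1696 ≈ -222.96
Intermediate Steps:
P = 2/9 (P = -2 + (-5*(-4))/9 = -2 + (⅑)*20 = -2 + 20/9 = 2/9 ≈ 0.22222)
L(E) = 2*E
M(Y) = -3/2 + Y/2
-42015/(M(-1)*(-99) + (L(P) - 5*2)) = -42015/((-3/2 + (½)*(-1))*(-99) + (2*(2/9) - 5*2)) = -42015/((-3/2 - ½)*(-99) + (4/9 - 10)) = -42015/(-2*(-99) - 86/9) = -42015/(198 - 86/9) = -42015/1696/9 = -42015*9/1696 = -378135/1696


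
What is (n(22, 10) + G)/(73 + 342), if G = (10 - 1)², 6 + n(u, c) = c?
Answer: 17/83 ≈ 0.20482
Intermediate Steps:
n(u, c) = -6 + c
G = 81 (G = 9² = 81)
(n(22, 10) + G)/(73 + 342) = ((-6 + 10) + 81)/(73 + 342) = (4 + 81)/415 = 85*(1/415) = 17/83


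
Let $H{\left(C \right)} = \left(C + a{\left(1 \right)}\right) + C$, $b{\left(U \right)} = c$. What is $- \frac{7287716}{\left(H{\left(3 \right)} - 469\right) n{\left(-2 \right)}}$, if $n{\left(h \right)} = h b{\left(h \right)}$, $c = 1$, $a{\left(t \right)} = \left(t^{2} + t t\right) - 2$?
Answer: $- \frac{3643858}{463} \approx -7870.1$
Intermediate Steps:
$a{\left(t \right)} = -2 + 2 t^{2}$ ($a{\left(t \right)} = \left(t^{2} + t^{2}\right) - 2 = 2 t^{2} - 2 = -2 + 2 t^{2}$)
$b{\left(U \right)} = 1$
$n{\left(h \right)} = h$ ($n{\left(h \right)} = h 1 = h$)
$H{\left(C \right)} = 2 C$ ($H{\left(C \right)} = \left(C - \left(2 - 2 \cdot 1^{2}\right)\right) + C = \left(C + \left(-2 + 2 \cdot 1\right)\right) + C = \left(C + \left(-2 + 2\right)\right) + C = \left(C + 0\right) + C = C + C = 2 C$)
$- \frac{7287716}{\left(H{\left(3 \right)} - 469\right) n{\left(-2 \right)}} = - \frac{7287716}{\left(2 \cdot 3 - 469\right) \left(-2\right)} = - \frac{7287716}{\left(6 - 469\right) \left(-2\right)} = - \frac{7287716}{\left(-463\right) \left(-2\right)} = - \frac{7287716}{926} = \left(-7287716\right) \frac{1}{926} = - \frac{3643858}{463}$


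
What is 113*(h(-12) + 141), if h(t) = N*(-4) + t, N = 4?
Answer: 12769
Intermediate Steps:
h(t) = -16 + t (h(t) = 4*(-4) + t = -16 + t)
113*(h(-12) + 141) = 113*((-16 - 12) + 141) = 113*(-28 + 141) = 113*113 = 12769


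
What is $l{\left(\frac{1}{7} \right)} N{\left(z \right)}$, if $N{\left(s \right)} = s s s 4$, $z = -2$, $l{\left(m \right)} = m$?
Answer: $- \frac{32}{7} \approx -4.5714$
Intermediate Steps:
$N{\left(s \right)} = 4 s^{3}$ ($N{\left(s \right)} = s^{2} s 4 = s^{3} \cdot 4 = 4 s^{3}$)
$l{\left(\frac{1}{7} \right)} N{\left(z \right)} = \frac{4 \left(-2\right)^{3}}{7} = \frac{4 \left(-8\right)}{7} = \frac{1}{7} \left(-32\right) = - \frac{32}{7}$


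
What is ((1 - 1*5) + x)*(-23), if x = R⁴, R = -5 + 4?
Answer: 69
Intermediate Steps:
R = -1
x = 1 (x = (-1)⁴ = 1)
((1 - 1*5) + x)*(-23) = ((1 - 1*5) + 1)*(-23) = ((1 - 5) + 1)*(-23) = (-4 + 1)*(-23) = -3*(-23) = 69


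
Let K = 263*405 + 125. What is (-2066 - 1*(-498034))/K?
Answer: 30998/6665 ≈ 4.6509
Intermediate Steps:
K = 106640 (K = 106515 + 125 = 106640)
(-2066 - 1*(-498034))/K = (-2066 - 1*(-498034))/106640 = (-2066 + 498034)*(1/106640) = 495968*(1/106640) = 30998/6665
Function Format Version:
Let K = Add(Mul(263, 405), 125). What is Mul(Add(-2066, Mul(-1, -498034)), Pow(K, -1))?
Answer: Rational(30998, 6665) ≈ 4.6509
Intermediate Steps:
K = 106640 (K = Add(106515, 125) = 106640)
Mul(Add(-2066, Mul(-1, -498034)), Pow(K, -1)) = Mul(Add(-2066, Mul(-1, -498034)), Pow(106640, -1)) = Mul(Add(-2066, 498034), Rational(1, 106640)) = Mul(495968, Rational(1, 106640)) = Rational(30998, 6665)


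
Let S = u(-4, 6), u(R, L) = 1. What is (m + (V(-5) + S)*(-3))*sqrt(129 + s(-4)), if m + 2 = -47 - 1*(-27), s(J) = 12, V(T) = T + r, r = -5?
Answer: 5*sqrt(141) ≈ 59.372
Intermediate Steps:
S = 1
V(T) = -5 + T (V(T) = T - 5 = -5 + T)
m = -22 (m = -2 + (-47 - 1*(-27)) = -2 + (-47 + 27) = -2 - 20 = -22)
(m + (V(-5) + S)*(-3))*sqrt(129 + s(-4)) = (-22 + ((-5 - 5) + 1)*(-3))*sqrt(129 + 12) = (-22 + (-10 + 1)*(-3))*sqrt(141) = (-22 - 9*(-3))*sqrt(141) = (-22 + 27)*sqrt(141) = 5*sqrt(141)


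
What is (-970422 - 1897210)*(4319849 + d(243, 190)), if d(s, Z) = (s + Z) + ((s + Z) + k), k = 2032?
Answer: -12396047625104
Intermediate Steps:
d(s, Z) = 2032 + 2*Z + 2*s (d(s, Z) = (s + Z) + ((s + Z) + 2032) = (Z + s) + ((Z + s) + 2032) = (Z + s) + (2032 + Z + s) = 2032 + 2*Z + 2*s)
(-970422 - 1897210)*(4319849 + d(243, 190)) = (-970422 - 1897210)*(4319849 + (2032 + 2*190 + 2*243)) = -2867632*(4319849 + (2032 + 380 + 486)) = -2867632*(4319849 + 2898) = -2867632*4322747 = -12396047625104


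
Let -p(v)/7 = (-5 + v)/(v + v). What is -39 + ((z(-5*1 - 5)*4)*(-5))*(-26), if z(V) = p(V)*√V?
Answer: -39 - 2730*I*√10 ≈ -39.0 - 8633.0*I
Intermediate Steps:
p(v) = -7*(-5 + v)/(2*v) (p(v) = -7*(-5 + v)/(v + v) = -7*(-5 + v)/(2*v))
z(V) = 7*(5 - V)/(2*√V) (z(V) = (7*(5 - V)/(2*V))*√V = 7*(5 - V)/(2*√V))
-39 + ((z(-5*1 - 5)*4)*(-5))*(-26) = -39 + (((7*(5 - (-5*1 - 5))/(2*√(-5*1 - 5)))*4)*(-5))*(-26) = -39 + (((7*(5 - (-5 - 5))/(2*√(-5 - 5)))*4)*(-5))*(-26) = -39 + (((7*(5 - 1*(-10))/(2*√(-10)))*4)*(-5))*(-26) = -39 + (((7*(-I*√10/10)*(5 + 10)/2)*4)*(-5))*(-26) = -39 + ((((7/2)*(-I*√10/10)*15)*4)*(-5))*(-26) = -39 + ((-21*I*√10/4*4)*(-5))*(-26) = -39 + (-21*I*√10*(-5))*(-26) = -39 + (105*I*√10)*(-26) = -39 - 2730*I*√10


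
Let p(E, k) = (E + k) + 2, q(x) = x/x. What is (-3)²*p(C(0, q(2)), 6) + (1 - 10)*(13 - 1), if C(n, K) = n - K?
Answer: -45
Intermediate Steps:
q(x) = 1
p(E, k) = 2 + E + k
(-3)²*p(C(0, q(2)), 6) + (1 - 10)*(13 - 1) = (-3)²*(2 + (0 - 1*1) + 6) + (1 - 10)*(13 - 1) = 9*(2 + (0 - 1) + 6) - 9*12 = 9*(2 - 1 + 6) - 108 = 9*7 - 108 = 63 - 108 = -45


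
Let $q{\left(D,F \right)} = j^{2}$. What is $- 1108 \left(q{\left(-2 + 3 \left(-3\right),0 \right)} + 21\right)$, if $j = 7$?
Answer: $-77560$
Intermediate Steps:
$q{\left(D,F \right)} = 49$ ($q{\left(D,F \right)} = 7^{2} = 49$)
$- 1108 \left(q{\left(-2 + 3 \left(-3\right),0 \right)} + 21\right) = - 1108 \left(49 + 21\right) = \left(-1108\right) 70 = -77560$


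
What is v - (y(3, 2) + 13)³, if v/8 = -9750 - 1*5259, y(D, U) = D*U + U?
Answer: -129333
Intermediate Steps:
y(D, U) = U + D*U
v = -120072 (v = 8*(-9750 - 1*5259) = 8*(-9750 - 5259) = 8*(-15009) = -120072)
v - (y(3, 2) + 13)³ = -120072 - (2*(1 + 3) + 13)³ = -120072 - (2*4 + 13)³ = -120072 - (8 + 13)³ = -120072 - 1*21³ = -120072 - 1*9261 = -120072 - 9261 = -129333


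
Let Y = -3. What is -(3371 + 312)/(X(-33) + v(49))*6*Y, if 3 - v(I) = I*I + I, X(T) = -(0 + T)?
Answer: -33147/1207 ≈ -27.462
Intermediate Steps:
X(T) = -T
v(I) = 3 - I - I² (v(I) = 3 - (I*I + I) = 3 - (I² + I) = 3 - (I + I²) = 3 + (-I - I²) = 3 - I - I²)
-(3371 + 312)/(X(-33) + v(49))*6*Y = -(3371 + 312)/(-1*(-33) + (3 - 1*49 - 1*49²))*6*(-3) = -3683/(33 + (3 - 49 - 1*2401))*(-18) = -3683/(33 + (3 - 49 - 2401))*(-18) = -3683/(33 - 2447)*(-18) = -3683/(-2414)*(-18) = -3683*(-1/2414)*(-18) = -(-3683)*(-18)/2414 = -1*33147/1207 = -33147/1207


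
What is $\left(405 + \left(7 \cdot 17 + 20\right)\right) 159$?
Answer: $86496$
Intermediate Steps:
$\left(405 + \left(7 \cdot 17 + 20\right)\right) 159 = \left(405 + \left(119 + 20\right)\right) 159 = \left(405 + 139\right) 159 = 544 \cdot 159 = 86496$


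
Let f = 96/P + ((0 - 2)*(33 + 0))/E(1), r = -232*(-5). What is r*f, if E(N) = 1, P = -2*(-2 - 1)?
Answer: -58000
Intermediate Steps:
P = 6 (P = -2*(-3) = 6)
r = 1160
f = -50 (f = 96/6 + ((0 - 2)*(33 + 0))/1 = 96*(⅙) - 2*33*1 = 16 - 66*1 = 16 - 66 = -50)
r*f = 1160*(-50) = -58000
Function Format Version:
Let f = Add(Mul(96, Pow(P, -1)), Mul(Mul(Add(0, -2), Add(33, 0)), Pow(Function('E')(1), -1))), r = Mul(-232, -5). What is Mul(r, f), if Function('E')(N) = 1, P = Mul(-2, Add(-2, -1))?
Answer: -58000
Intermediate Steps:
P = 6 (P = Mul(-2, -3) = 6)
r = 1160
f = -50 (f = Add(Mul(96, Pow(6, -1)), Mul(Mul(Add(0, -2), Add(33, 0)), Pow(1, -1))) = Add(Mul(96, Rational(1, 6)), Mul(Mul(-2, 33), 1)) = Add(16, Mul(-66, 1)) = Add(16, -66) = -50)
Mul(r, f) = Mul(1160, -50) = -58000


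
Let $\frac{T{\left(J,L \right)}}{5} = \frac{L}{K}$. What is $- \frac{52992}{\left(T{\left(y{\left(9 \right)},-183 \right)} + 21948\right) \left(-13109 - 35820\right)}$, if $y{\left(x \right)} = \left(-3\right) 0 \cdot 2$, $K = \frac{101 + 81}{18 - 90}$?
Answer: $\frac{12558}{258687623} \approx 4.8545 \cdot 10^{-5}$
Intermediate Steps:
$K = - \frac{91}{36}$ ($K = \frac{182}{-72} = 182 \left(- \frac{1}{72}\right) = - \frac{91}{36} \approx -2.5278$)
$y{\left(x \right)} = 0$ ($y{\left(x \right)} = 0 \cdot 2 = 0$)
$T{\left(J,L \right)} = - \frac{180 L}{91}$ ($T{\left(J,L \right)} = 5 \frac{L}{- \frac{91}{36}} = 5 L \left(- \frac{36}{91}\right) = 5 \left(- \frac{36 L}{91}\right) = - \frac{180 L}{91}$)
$- \frac{52992}{\left(T{\left(y{\left(9 \right)},-183 \right)} + 21948\right) \left(-13109 - 35820\right)} = - \frac{52992}{\left(\left(- \frac{180}{91}\right) \left(-183\right) + 21948\right) \left(-13109 - 35820\right)} = - \frac{52992}{\left(\frac{32940}{91} + 21948\right) \left(-48929\right)} = - \frac{52992}{\frac{2030208}{91} \left(-48929\right)} = - \frac{52992}{- \frac{99336047232}{91}} = \left(-52992\right) \left(- \frac{91}{99336047232}\right) = \frac{12558}{258687623}$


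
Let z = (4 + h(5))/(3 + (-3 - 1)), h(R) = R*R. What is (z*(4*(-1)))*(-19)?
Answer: -2204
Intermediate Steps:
h(R) = R²
z = -29 (z = (4 + 5²)/(3 + (-3 - 1)) = (4 + 25)/(3 - 4) = 29/(-1) = 29*(-1) = -29)
(z*(4*(-1)))*(-19) = -116*(-1)*(-19) = -29*(-4)*(-19) = 116*(-19) = -2204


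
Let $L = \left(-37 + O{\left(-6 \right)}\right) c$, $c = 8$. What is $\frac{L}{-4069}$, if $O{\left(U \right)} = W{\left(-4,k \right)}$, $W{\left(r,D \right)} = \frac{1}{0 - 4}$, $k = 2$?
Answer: $\frac{298}{4069} \approx 0.073237$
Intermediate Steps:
$W{\left(r,D \right)} = - \frac{1}{4}$ ($W{\left(r,D \right)} = \frac{1}{-4} = - \frac{1}{4}$)
$O{\left(U \right)} = - \frac{1}{4}$
$L = -298$ ($L = \left(-37 - \frac{1}{4}\right) 8 = \left(- \frac{149}{4}\right) 8 = -298$)
$\frac{L}{-4069} = - \frac{298}{-4069} = \left(-298\right) \left(- \frac{1}{4069}\right) = \frac{298}{4069}$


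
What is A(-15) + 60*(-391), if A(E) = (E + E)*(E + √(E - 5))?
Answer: -23010 - 60*I*√5 ≈ -23010.0 - 134.16*I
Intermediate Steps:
A(E) = 2*E*(E + √(-5 + E)) (A(E) = (2*E)*(E + √(-5 + E)) = 2*E*(E + √(-5 + E)))
A(-15) + 60*(-391) = 2*(-15)*(-15 + √(-5 - 15)) + 60*(-391) = 2*(-15)*(-15 + √(-20)) - 23460 = 2*(-15)*(-15 + 2*I*√5) - 23460 = (450 - 60*I*√5) - 23460 = -23010 - 60*I*√5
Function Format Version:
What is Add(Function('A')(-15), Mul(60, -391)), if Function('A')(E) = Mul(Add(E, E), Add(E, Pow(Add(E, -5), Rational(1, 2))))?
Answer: Add(-23010, Mul(-60, I, Pow(5, Rational(1, 2)))) ≈ Add(-23010., Mul(-134.16, I))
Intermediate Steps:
Function('A')(E) = Mul(2, E, Add(E, Pow(Add(-5, E), Rational(1, 2)))) (Function('A')(E) = Mul(Mul(2, E), Add(E, Pow(Add(-5, E), Rational(1, 2)))) = Mul(2, E, Add(E, Pow(Add(-5, E), Rational(1, 2)))))
Add(Function('A')(-15), Mul(60, -391)) = Add(Mul(2, -15, Add(-15, Pow(Add(-5, -15), Rational(1, 2)))), Mul(60, -391)) = Add(Mul(2, -15, Add(-15, Pow(-20, Rational(1, 2)))), -23460) = Add(Mul(2, -15, Add(-15, Mul(2, I, Pow(5, Rational(1, 2))))), -23460) = Add(Add(450, Mul(-60, I, Pow(5, Rational(1, 2)))), -23460) = Add(-23010, Mul(-60, I, Pow(5, Rational(1, 2))))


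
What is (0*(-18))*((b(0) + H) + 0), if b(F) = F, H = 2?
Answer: 0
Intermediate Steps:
(0*(-18))*((b(0) + H) + 0) = (0*(-18))*((0 + 2) + 0) = 0*(2 + 0) = 0*2 = 0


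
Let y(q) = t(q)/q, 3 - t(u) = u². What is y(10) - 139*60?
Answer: -83497/10 ≈ -8349.7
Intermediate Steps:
t(u) = 3 - u²
y(q) = (3 - q²)/q
y(10) - 139*60 = (-1*10 + 3/10) - 139*60 = (-10 + 3*(⅒)) - 8340 = (-10 + 3/10) - 8340 = -97/10 - 8340 = -83497/10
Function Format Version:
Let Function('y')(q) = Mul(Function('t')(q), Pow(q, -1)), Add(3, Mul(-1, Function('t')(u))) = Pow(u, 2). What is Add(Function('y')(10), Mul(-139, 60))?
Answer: Rational(-83497, 10) ≈ -8349.7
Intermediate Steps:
Function('t')(u) = Add(3, Mul(-1, Pow(u, 2)))
Function('y')(q) = Mul(Pow(q, -1), Add(3, Mul(-1, Pow(q, 2)))) (Function('y')(q) = Mul(Add(3, Mul(-1, Pow(q, 2))), Pow(q, -1)) = Mul(Pow(q, -1), Add(3, Mul(-1, Pow(q, 2)))))
Add(Function('y')(10), Mul(-139, 60)) = Add(Add(Mul(-1, 10), Mul(3, Pow(10, -1))), Mul(-139, 60)) = Add(Add(-10, Mul(3, Rational(1, 10))), -8340) = Add(Add(-10, Rational(3, 10)), -8340) = Add(Rational(-97, 10), -8340) = Rational(-83497, 10)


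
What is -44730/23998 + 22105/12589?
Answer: -229790/2127541 ≈ -0.10801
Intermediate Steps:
-44730/23998 + 22105/12589 = -44730*1/23998 + 22105*(1/12589) = -315/169 + 22105/12589 = -229790/2127541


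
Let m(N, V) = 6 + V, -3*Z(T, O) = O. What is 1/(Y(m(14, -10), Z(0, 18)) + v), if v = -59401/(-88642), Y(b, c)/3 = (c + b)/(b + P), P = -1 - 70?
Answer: 443210/474289 ≈ 0.93447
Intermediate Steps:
P = -71
Z(T, O) = -O/3
Y(b, c) = 3*(b + c)/(-71 + b) (Y(b, c) = 3*((c + b)/(b - 71)) = 3*((b + c)/(-71 + b)) = 3*(b + c)/(-71 + b))
v = 59401/88642 (v = -59401*(-1/88642) = 59401/88642 ≈ 0.67012)
1/(Y(m(14, -10), Z(0, 18)) + v) = 1/(3*((6 - 10) - 1/3*18)/(-71 + (6 - 10)) + 59401/88642) = 1/(3*(-4 - 6)/(-71 - 4) + 59401/88642) = 1/(3*(-10)/(-75) + 59401/88642) = 1/(3*(-1/75)*(-10) + 59401/88642) = 1/(2/5 + 59401/88642) = 1/(474289/443210) = 443210/474289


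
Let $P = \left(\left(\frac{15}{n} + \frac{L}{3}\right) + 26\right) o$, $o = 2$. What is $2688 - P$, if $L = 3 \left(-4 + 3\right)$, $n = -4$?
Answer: $\frac{5291}{2} \approx 2645.5$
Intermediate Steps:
$L = -3$ ($L = 3 \left(-1\right) = -3$)
$P = \frac{85}{2}$ ($P = \left(\left(\frac{15}{-4} - \frac{3}{3}\right) + 26\right) 2 = \left(\left(15 \left(- \frac{1}{4}\right) - 1\right) + 26\right) 2 = \left(\left(- \frac{15}{4} - 1\right) + 26\right) 2 = \left(- \frac{19}{4} + 26\right) 2 = \frac{85}{4} \cdot 2 = \frac{85}{2} \approx 42.5$)
$2688 - P = 2688 - \frac{85}{2} = \frac{5291}{2}$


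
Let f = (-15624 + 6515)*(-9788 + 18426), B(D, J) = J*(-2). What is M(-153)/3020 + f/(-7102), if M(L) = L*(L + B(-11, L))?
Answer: 118729023061/10724020 ≈ 11071.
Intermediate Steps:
B(D, J) = -2*J
M(L) = -L² (M(L) = L*(L - 2*L) = L*(-L) = -L²)
f = -78683542 (f = -9109*8638 = -78683542)
M(-153)/3020 + f/(-7102) = -1*(-153)²/3020 - 78683542/(-7102) = -1*23409*(1/3020) - 78683542*(-1/7102) = -23409*1/3020 + 39341771/3551 = -23409/3020 + 39341771/3551 = 118729023061/10724020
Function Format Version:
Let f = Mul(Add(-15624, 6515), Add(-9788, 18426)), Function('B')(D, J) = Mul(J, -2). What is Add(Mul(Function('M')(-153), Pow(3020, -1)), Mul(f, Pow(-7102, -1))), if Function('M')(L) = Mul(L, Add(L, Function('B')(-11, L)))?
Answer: Rational(118729023061, 10724020) ≈ 11071.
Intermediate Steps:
Function('B')(D, J) = Mul(-2, J)
Function('M')(L) = Mul(-1, Pow(L, 2)) (Function('M')(L) = Mul(L, Add(L, Mul(-2, L))) = Mul(L, Mul(-1, L)) = Mul(-1, Pow(L, 2)))
f = -78683542 (f = Mul(-9109, 8638) = -78683542)
Add(Mul(Function('M')(-153), Pow(3020, -1)), Mul(f, Pow(-7102, -1))) = Add(Mul(Mul(-1, Pow(-153, 2)), Pow(3020, -1)), Mul(-78683542, Pow(-7102, -1))) = Add(Mul(Mul(-1, 23409), Rational(1, 3020)), Mul(-78683542, Rational(-1, 7102))) = Add(Mul(-23409, Rational(1, 3020)), Rational(39341771, 3551)) = Add(Rational(-23409, 3020), Rational(39341771, 3551)) = Rational(118729023061, 10724020)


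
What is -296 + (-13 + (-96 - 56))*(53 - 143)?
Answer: 14554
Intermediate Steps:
-296 + (-13 + (-96 - 56))*(53 - 143) = -296 + (-13 - 152)*(-90) = -296 - 165*(-90) = -296 + 14850 = 14554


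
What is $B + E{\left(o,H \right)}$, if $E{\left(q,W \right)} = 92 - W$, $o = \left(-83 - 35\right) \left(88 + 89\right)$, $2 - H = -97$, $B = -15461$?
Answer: $-15468$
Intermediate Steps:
$H = 99$ ($H = 2 - -97 = 2 + 97 = 99$)
$o = -20886$ ($o = \left(-118\right) 177 = -20886$)
$B + E{\left(o,H \right)} = -15461 + \left(92 - 99\right) = -15461 - 7 = -15468$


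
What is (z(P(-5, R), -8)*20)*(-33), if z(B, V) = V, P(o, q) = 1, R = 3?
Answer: 5280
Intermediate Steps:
(z(P(-5, R), -8)*20)*(-33) = -8*20*(-33) = -160*(-33) = 5280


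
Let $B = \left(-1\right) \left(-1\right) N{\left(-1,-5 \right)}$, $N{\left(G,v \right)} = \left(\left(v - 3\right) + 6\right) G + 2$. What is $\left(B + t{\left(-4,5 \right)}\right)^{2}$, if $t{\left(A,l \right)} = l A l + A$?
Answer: $10000$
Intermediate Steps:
$N{\left(G,v \right)} = 2 + G \left(3 + v\right)$ ($N{\left(G,v \right)} = \left(\left(-3 + v\right) + 6\right) G + 2 = \left(3 + v\right) G + 2 = G \left(3 + v\right) + 2 = 2 + G \left(3 + v\right)$)
$t{\left(A,l \right)} = A + A l^{2}$ ($t{\left(A,l \right)} = A l l + A = A l^{2} + A = A + A l^{2}$)
$B = 4$ ($B = \left(-1\right) \left(-1\right) \left(2 + 3 \left(-1\right) - -5\right) = 1 \left(2 - 3 + 5\right) = 1 \cdot 4 = 4$)
$\left(B + t{\left(-4,5 \right)}\right)^{2} = \left(4 - 4 \left(1 + 5^{2}\right)\right)^{2} = \left(4 - 4 \left(1 + 25\right)\right)^{2} = \left(4 - 104\right)^{2} = \left(-100\right)^{2} = 10000$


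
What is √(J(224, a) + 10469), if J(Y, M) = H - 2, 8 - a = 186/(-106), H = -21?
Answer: √10446 ≈ 102.21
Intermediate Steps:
a = 517/53 (a = 8 - 186/(-106) = 8 - 186*(-1)/106 = 8 - 1*(-93/53) = 8 + 93/53 = 517/53 ≈ 9.7547)
J(Y, M) = -23 (J(Y, M) = -21 - 2 = -23)
√(J(224, a) + 10469) = √(-23 + 10469) = √10446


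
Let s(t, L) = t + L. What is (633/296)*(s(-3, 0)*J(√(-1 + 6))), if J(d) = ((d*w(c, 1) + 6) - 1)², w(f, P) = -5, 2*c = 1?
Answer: -142425/148 + 47475*√5/148 ≈ -245.05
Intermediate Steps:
c = ½ (c = (½)*1 = ½ ≈ 0.50000)
s(t, L) = L + t
J(d) = (5 - 5*d)² (J(d) = ((d*(-5) + 6) - 1)² = ((-5*d + 6) - 1)² = ((6 - 5*d) - 1)² = (5 - 5*d)²)
(633/296)*(s(-3, 0)*J(√(-1 + 6))) = (633/296)*((0 - 3)*(25*(1 - √(-1 + 6))²)) = (633*(1/296))*(-75*(1 - √5)²) = 633*(-75*(1 - √5)²)/296 = -47475*(1 - √5)²/296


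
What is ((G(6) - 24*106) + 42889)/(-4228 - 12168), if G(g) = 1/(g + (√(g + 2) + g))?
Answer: -1371733/557464 + √2/1114928 ≈ -2.4607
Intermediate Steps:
G(g) = 1/(√(2 + g) + 2*g) (G(g) = 1/(g + (√(2 + g) + g)) = 1/(g + (g + √(2 + g))) = 1/(√(2 + g) + 2*g))
((G(6) - 24*106) + 42889)/(-4228 - 12168) = ((1/(√(2 + 6) + 2*6) - 24*106) + 42889)/(-4228 - 12168) = ((1/(√8 + 12) - 2544) + 42889)/(-16396) = ((1/(2*√2 + 12) - 2544) + 42889)*(-1/16396) = ((1/(12 + 2*√2) - 2544) + 42889)*(-1/16396) = ((-2544 + 1/(12 + 2*√2)) + 42889)*(-1/16396) = (40345 + 1/(12 + 2*√2))*(-1/16396) = -40345/16396 - 1/(16396*(12 + 2*√2))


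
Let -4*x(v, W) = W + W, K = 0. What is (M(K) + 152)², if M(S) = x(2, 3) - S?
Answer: 90601/4 ≈ 22650.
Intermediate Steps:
x(v, W) = -W/2 (x(v, W) = -(W + W)/4 = -W/2)
M(S) = -3/2 - S (M(S) = -½*3 - S = -3/2 - S)
(M(K) + 152)² = ((-3/2 - 1*0) + 152)² = ((-3/2 + 0) + 152)² = (-3/2 + 152)² = (301/2)² = 90601/4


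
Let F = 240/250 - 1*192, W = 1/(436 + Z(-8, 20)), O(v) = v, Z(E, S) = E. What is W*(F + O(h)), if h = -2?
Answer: -2413/5350 ≈ -0.45103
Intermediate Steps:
W = 1/428 (W = 1/(436 - 8) = 1/428 ≈ 0.0023364)
F = -4776/25 (F = 240*(1/250) - 192 = 24/25 - 192 = -4776/25 ≈ -191.04)
W*(F + O(h)) = (-4776/25 - 2)/428 = (1/428)*(-4826/25) = -2413/5350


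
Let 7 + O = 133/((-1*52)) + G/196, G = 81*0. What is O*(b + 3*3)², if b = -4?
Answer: -12425/52 ≈ -238.94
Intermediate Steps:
G = 0
O = -497/52 (O = -7 + (133/((-1*52)) + 0/196) = -7 + (133/(-52) + 0*(1/196)) = -7 + (133*(-1/52) + 0) = -7 + (-133/52 + 0) = -7 - 133/52 = -497/52 ≈ -9.5577)
O*(b + 3*3)² = -497*(-4 + 3*3)²/52 = -497*(-4 + 9)²/52 = -497/52*5² = -497/52*25 = -12425/52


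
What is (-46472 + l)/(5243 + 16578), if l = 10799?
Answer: -35673/21821 ≈ -1.6348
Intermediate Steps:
(-46472 + l)/(5243 + 16578) = (-46472 + 10799)/(5243 + 16578) = -35673/21821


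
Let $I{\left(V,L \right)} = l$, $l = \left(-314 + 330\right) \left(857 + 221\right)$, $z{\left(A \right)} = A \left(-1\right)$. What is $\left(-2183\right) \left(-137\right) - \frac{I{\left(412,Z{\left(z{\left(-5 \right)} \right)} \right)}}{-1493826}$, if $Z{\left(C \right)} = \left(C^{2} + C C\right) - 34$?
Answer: $\frac{223380026447}{746913} \approx 2.9907 \cdot 10^{5}$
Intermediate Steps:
$z{\left(A \right)} = - A$
$Z{\left(C \right)} = -34 + 2 C^{2}$ ($Z{\left(C \right)} = \left(C^{2} + C^{2}\right) - 34 = 2 C^{2} - 34 = -34 + 2 C^{2}$)
$l = 17248$ ($l = 16 \cdot 1078 = 17248$)
$I{\left(V,L \right)} = 17248$
$\left(-2183\right) \left(-137\right) - \frac{I{\left(412,Z{\left(z{\left(-5 \right)} \right)} \right)}}{-1493826} = \left(-2183\right) \left(-137\right) - \frac{17248}{-1493826} = 299071 - 17248 \left(- \frac{1}{1493826}\right) = 299071 - - \frac{8624}{746913} = 299071 + \frac{8624}{746913} = \frac{223380026447}{746913}$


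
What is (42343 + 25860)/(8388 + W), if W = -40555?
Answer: -68203/32167 ≈ -2.1203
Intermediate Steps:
(42343 + 25860)/(8388 + W) = (42343 + 25860)/(8388 - 40555) = 68203/(-32167) = 68203*(-1/32167) = -68203/32167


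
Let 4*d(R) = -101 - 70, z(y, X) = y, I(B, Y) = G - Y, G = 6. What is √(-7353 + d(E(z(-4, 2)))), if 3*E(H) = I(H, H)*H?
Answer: 3*I*√3287/2 ≈ 85.999*I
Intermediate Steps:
I(B, Y) = 6 - Y
E(H) = H*(6 - H)/3 (E(H) = ((6 - H)*H)/3 = (H*(6 - H))/3 = H*(6 - H)/3)
d(R) = -171/4 (d(R) = (-101 - 70)/4 = (¼)*(-171) = -171/4)
√(-7353 + d(E(z(-4, 2)))) = √(-7353 - 171/4) = √(-29583/4) = 3*I*√3287/2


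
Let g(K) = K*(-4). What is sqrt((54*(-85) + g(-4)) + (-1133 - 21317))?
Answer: 4*I*sqrt(1689) ≈ 164.39*I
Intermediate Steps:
g(K) = -4*K
sqrt((54*(-85) + g(-4)) + (-1133 - 21317)) = sqrt((54*(-85) - 4*(-4)) + (-1133 - 21317)) = sqrt((-4590 + 16) - 22450) = sqrt(-4574 - 22450) = sqrt(-27024) = 4*I*sqrt(1689)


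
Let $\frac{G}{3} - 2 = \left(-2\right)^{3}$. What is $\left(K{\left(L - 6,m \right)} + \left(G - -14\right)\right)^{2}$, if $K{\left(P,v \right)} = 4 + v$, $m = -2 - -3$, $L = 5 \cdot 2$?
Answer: $1$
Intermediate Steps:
$G = -18$ ($G = 6 + 3 \left(-2\right)^{3} = 6 + 3 \left(-8\right) = 6 - 24 = -18$)
$L = 10$
$m = 1$ ($m = -2 + 3 = 1$)
$\left(K{\left(L - 6,m \right)} + \left(G - -14\right)\right)^{2} = \left(\left(4 + 1\right) - 4\right)^{2} = \left(5 + \left(-18 + 14\right)\right)^{2} = \left(5 - 4\right)^{2} = 1^{2} = 1$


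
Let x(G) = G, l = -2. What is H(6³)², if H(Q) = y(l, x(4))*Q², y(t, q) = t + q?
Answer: 8707129344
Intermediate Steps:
y(t, q) = q + t
H(Q) = 2*Q² (H(Q) = (4 - 2)*Q² = 2*Q²)
H(6³)² = (2*(6³)²)² = (2*216²)² = (2*46656)² = 93312² = 8707129344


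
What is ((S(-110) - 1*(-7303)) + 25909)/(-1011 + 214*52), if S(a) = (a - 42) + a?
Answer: 32950/10117 ≈ 3.2569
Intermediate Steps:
S(a) = -42 + 2*a (S(a) = (-42 + a) + a = -42 + 2*a)
((S(-110) - 1*(-7303)) + 25909)/(-1011 + 214*52) = (((-42 + 2*(-110)) - 1*(-7303)) + 25909)/(-1011 + 214*52) = (((-42 - 220) + 7303) + 25909)/(-1011 + 11128) = ((-262 + 7303) + 25909)/10117 = (7041 + 25909)*(1/10117) = 32950*(1/10117) = 32950/10117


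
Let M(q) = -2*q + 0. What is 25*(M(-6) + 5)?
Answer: 425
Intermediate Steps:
M(q) = -2*q
25*(M(-6) + 5) = 25*(-2*(-6) + 5) = 25*(12 + 5) = 25*17 = 425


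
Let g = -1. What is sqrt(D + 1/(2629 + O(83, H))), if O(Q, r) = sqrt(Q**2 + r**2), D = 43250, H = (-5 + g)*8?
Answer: sqrt(43250 + 1/(2629 + sqrt(9193))) ≈ 207.97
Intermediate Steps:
H = -48 (H = (-5 - 1)*8 = -6*8 = -48)
sqrt(D + 1/(2629 + O(83, H))) = sqrt(43250 + 1/(2629 + sqrt(83**2 + (-48)**2))) = sqrt(43250 + 1/(2629 + sqrt(6889 + 2304))) = sqrt(43250 + 1/(2629 + sqrt(9193)))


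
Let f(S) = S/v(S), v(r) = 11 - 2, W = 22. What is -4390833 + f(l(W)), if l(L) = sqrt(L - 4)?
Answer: -4390833 + sqrt(2)/3 ≈ -4.3908e+6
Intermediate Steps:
l(L) = sqrt(-4 + L)
v(r) = 9
f(S) = S/9
-4390833 + f(l(W)) = -4390833 + sqrt(-4 + 22)/9 = -4390833 + sqrt(18)/9 = -4390833 + (3*sqrt(2))/9 = -4390833 + sqrt(2)/3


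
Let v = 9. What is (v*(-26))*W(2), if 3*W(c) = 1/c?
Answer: -39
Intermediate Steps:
W(c) = 1/(3*c)
(v*(-26))*W(2) = (9*(-26))*((1/3)/2) = -78/2 = -234*1/6 = -39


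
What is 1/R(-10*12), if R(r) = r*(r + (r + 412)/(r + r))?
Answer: 1/14546 ≈ 6.8747e-5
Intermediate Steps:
R(r) = r*(r + (412 + r)/(2*r)) (R(r) = r*(r + (412 + r)/((2*r))) = r*(r + (412 + r)*(1/(2*r))) = r*(r + (412 + r)/(2*r)))
1/R(-10*12) = 1/(206 + (-10*12)² + (-10*12)/2) = 1/(206 + (-120)² + (½)*(-120)) = 1/(206 + 14400 - 60) = 1/14546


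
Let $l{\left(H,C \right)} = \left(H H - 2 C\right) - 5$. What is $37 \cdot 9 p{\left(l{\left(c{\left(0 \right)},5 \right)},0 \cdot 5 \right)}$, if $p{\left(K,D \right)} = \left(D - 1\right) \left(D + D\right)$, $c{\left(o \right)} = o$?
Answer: $0$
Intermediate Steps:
$l{\left(H,C \right)} = -5 + H^{2} - 2 C$ ($l{\left(H,C \right)} = \left(H^{2} - 2 C\right) - 5 = -5 + H^{2} - 2 C$)
$p{\left(K,D \right)} = 2 D \left(-1 + D\right)$ ($p{\left(K,D \right)} = \left(-1 + D\right) 2 D = 2 D \left(-1 + D\right)$)
$37 \cdot 9 p{\left(l{\left(c{\left(0 \right)},5 \right)},0 \cdot 5 \right)} = 37 \cdot 9 \cdot 2 \cdot 0 \cdot 5 \left(-1 + 0 \cdot 5\right) = 333 \cdot 2 \cdot 0 \left(-1 + 0\right) = 333 \cdot 2 \cdot 0 \left(-1\right) = 333 \cdot 0 = 0$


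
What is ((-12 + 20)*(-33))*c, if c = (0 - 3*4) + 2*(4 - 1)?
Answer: 1584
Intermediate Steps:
c = -6 (c = (0 - 12) + 2*3 = -12 + 6 = -6)
((-12 + 20)*(-33))*c = ((-12 + 20)*(-33))*(-6) = (8*(-33))*(-6) = -264*(-6) = 1584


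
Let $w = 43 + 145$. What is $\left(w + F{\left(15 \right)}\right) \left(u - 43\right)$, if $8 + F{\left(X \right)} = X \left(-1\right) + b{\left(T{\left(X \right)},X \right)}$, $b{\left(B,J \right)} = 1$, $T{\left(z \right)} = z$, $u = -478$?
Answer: $-86486$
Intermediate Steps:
$w = 188$
$F{\left(X \right)} = -7 - X$ ($F{\left(X \right)} = -8 + \left(X \left(-1\right) + 1\right) = -8 - \left(-1 + X\right) = -7 - X$)
$\left(w + F{\left(15 \right)}\right) \left(u - 43\right) = \left(188 - 22\right) \left(-478 - 43\right) = \left(188 - 22\right) \left(-521\right) = 166 \left(-521\right) = -86486$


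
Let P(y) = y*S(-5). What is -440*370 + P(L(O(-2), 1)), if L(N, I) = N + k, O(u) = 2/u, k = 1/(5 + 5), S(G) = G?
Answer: -325591/2 ≈ -1.6280e+5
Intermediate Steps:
k = ⅒ (k = 1/10 = ⅒ ≈ 0.10000)
L(N, I) = ⅒ + N (L(N, I) = N + ⅒ = ⅒ + N)
P(y) = -5*y (P(y) = y*(-5) = -5*y)
-440*370 + P(L(O(-2), 1)) = -440*370 - 5*(⅒ + 2/(-2)) = -162800 - 5*(⅒ + 2*(-½)) = -162800 - 5*(⅒ - 1) = -162800 - 5*(-9/10) = -162800 + 9/2 = -325591/2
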